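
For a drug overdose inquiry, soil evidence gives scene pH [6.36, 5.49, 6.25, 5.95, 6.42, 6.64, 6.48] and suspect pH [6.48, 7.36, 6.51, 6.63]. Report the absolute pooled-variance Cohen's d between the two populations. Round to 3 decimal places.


Pooled-variance Cohen's d for soil pH comparison:
Scene mean = 43.59 / 7 = 6.227143
Suspect mean = 26.98 / 4 = 6.745
Scene sample variance s_s^2 = 0.151657
Suspect sample variance s_c^2 = 0.1723
Pooled variance = ((n_s-1)*s_s^2 + (n_c-1)*s_c^2) / (n_s + n_c - 2) = 0.158538
Pooled SD = sqrt(0.158538) = 0.398168
Mean difference = -0.517857
|d| = |-0.517857| / 0.398168 = 1.301

1.301


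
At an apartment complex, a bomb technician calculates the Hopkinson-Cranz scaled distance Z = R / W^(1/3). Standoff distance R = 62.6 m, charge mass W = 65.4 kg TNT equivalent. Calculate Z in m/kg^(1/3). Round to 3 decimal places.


Scaled distance calculation:
W^(1/3) = 65.4^(1/3) = 4.028957
Z = R / W^(1/3) = 62.6 / 4.028957
Z = 15.538 m/kg^(1/3)

15.538


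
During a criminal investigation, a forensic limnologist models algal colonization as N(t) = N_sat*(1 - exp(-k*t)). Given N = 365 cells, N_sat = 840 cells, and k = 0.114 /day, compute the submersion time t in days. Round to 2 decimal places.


PMSI from diatom colonization curve:
N / N_sat = 365 / 840 = 0.434524
1 - N/N_sat = 0.565476
ln(1 - N/N_sat) = -0.570087
t = -ln(1 - N/N_sat) / k = -(-0.570087) / 0.114 = 5.00 days

5.00


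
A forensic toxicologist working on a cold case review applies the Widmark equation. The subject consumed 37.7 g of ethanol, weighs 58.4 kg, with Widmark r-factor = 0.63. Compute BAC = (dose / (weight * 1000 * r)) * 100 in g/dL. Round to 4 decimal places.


Applying the Widmark formula:
BAC = (dose_g / (body_wt * 1000 * r)) * 100
Denominator = 58.4 * 1000 * 0.63 = 36792
BAC = (37.7 / 36792) * 100
BAC = 0.1025 g/dL

0.1025


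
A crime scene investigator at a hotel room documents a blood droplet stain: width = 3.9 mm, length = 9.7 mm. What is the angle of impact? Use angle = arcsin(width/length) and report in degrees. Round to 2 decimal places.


Blood spatter impact angle calculation:
width / length = 3.9 / 9.7 = 0.402062
angle = arcsin(0.402062)
angle = 23.71 degrees

23.71


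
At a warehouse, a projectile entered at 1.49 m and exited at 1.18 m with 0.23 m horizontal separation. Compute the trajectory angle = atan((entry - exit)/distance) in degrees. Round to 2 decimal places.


Bullet trajectory angle:
Height difference = 1.49 - 1.18 = 0.31 m
angle = atan(0.31 / 0.23)
angle = atan(1.347826)
angle = 53.43 degrees

53.43


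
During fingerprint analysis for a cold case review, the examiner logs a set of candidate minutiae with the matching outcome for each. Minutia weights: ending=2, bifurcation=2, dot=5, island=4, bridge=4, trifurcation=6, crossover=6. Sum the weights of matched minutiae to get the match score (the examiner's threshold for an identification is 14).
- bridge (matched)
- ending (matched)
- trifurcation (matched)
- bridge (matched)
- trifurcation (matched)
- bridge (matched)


Weighted minutiae match score:
  bridge: matched, +4 (running total 4)
  ending: matched, +2 (running total 6)
  trifurcation: matched, +6 (running total 12)
  bridge: matched, +4 (running total 16)
  trifurcation: matched, +6 (running total 22)
  bridge: matched, +4 (running total 26)
Total score = 26
Threshold = 14; verdict = identification

26


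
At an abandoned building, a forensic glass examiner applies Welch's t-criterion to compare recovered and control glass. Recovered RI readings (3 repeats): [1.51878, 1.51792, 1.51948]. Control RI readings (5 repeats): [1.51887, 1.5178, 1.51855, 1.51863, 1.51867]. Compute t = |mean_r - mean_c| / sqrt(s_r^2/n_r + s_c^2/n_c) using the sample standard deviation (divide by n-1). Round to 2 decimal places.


Welch's t-criterion for glass RI comparison:
Recovered mean = sum / n_r = 4.55618 / 3 = 1.5187267
Control mean = sum / n_c = 7.59252 / 5 = 1.518504
Recovered sample variance s_r^2 = 6.10533e-07
Control sample variance s_c^2 = 1.6878e-07
Welch SE (unpooled) = sqrt(s_r^2/n_r + s_c^2/n_c) = sqrt(2.03511e-07 + 3.3756e-08) = sqrt(2.37267e-07) = 0.000487101
|mean_r - mean_c| = 0.000222667
t = 0.000222667 / 0.000487101 = 0.46

0.46


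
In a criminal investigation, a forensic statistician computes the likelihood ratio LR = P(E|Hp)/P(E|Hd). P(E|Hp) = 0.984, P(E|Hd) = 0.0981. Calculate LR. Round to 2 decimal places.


Likelihood ratio calculation:
LR = P(E|Hp) / P(E|Hd)
LR = 0.984 / 0.0981
LR = 10.03

10.03


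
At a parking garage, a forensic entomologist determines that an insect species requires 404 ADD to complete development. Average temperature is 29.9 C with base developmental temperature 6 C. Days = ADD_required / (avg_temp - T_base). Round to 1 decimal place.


Insect development time:
Effective temperature = avg_temp - T_base = 29.9 - 6 = 23.9 C
Days = ADD / effective_temp = 404 / 23.9 = 16.9 days

16.9


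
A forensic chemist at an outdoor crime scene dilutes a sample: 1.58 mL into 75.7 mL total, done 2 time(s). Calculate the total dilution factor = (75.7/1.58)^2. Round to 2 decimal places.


Dilution factor calculation:
Single dilution = V_total / V_sample = 75.7 / 1.58 ≈ 47.911392
Number of dilutions = 2
Total DF = (75.7 / 1.58)^2 (full precision, rounded at the end) = 2295.50

2295.50


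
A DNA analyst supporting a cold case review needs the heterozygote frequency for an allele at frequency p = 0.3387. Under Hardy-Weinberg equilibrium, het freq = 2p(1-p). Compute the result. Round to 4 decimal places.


Hardy-Weinberg heterozygote frequency:
q = 1 - p = 1 - 0.3387 = 0.6613
2pq = 2 * 0.3387 * 0.6613 = 0.4480

0.4480


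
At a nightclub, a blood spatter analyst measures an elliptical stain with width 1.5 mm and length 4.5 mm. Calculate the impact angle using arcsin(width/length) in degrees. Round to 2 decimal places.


Blood spatter impact angle calculation:
width / length = 1.5 / 4.5 = 0.333333
angle = arcsin(0.333333)
angle = 19.47 degrees

19.47


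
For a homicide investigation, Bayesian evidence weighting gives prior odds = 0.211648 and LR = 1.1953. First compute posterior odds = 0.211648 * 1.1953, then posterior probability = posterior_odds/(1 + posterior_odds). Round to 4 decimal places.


Bayesian evidence evaluation:
Posterior odds = prior_odds * LR = 0.211648 * 1.1953 = 0.2529829
Posterior probability = posterior_odds / (1 + posterior_odds)
= 0.2529829 / (1 + 0.2529829)
= 0.2529829 / 1.2529829
= 0.2019

0.2019


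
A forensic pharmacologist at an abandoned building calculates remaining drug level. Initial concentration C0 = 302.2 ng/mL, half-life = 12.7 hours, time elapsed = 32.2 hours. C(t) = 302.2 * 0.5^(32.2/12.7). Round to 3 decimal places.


Drug concentration decay:
Number of half-lives = t / t_half = 32.2 / 12.7 = 2.535433
Decay factor = 0.5^2.535433 = 0.17248789
C(t) = 302.2 * 0.17248789 = 52.126 ng/mL

52.126


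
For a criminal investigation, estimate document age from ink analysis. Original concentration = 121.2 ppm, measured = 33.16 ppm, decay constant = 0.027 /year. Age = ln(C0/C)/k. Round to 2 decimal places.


Document age estimation:
C0/C = 121.2 / 33.16 = 3.655006
ln(C0/C) = 1.296098
t = 1.296098 / 0.027 = 48.00 years

48.00


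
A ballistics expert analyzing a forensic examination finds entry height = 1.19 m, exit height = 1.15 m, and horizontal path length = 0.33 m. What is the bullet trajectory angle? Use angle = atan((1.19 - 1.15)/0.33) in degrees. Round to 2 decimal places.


Bullet trajectory angle:
Height difference = 1.19 - 1.15 = 0.04 m
angle = atan(0.04 / 0.33)
angle = atan(0.121212)
angle = 6.91 degrees

6.91


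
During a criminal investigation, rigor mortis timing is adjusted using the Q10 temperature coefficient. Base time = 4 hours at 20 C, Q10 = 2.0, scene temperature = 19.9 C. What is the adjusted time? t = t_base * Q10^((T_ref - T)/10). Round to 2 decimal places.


Rigor mortis time adjustment:
Exponent = (T_ref - T_actual) / 10 = (20 - 19.9) / 10 = 0.01
Q10 factor = 2.0^0.01 = 1.00696
t_adjusted = 4 * 1.00696 = 4.03 hours

4.03


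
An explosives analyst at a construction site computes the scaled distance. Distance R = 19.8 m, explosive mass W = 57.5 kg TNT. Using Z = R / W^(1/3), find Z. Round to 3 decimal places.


Scaled distance calculation:
W^(1/3) = 57.5^(1/3) = 3.859721
Z = R / W^(1/3) = 19.8 / 3.859721
Z = 5.130 m/kg^(1/3)

5.130


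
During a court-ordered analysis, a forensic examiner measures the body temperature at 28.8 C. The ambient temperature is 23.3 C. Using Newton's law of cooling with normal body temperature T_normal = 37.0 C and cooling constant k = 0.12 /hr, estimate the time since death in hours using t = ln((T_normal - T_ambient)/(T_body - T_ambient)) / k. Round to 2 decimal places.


Using Newton's law of cooling:
t = ln((T_normal - T_ambient) / (T_body - T_ambient)) / k
T_normal - T_ambient = 13.7
T_body - T_ambient = 5.5
Ratio = 2.490909
ln(ratio) = 0.912648
t = 0.912648 / 0.12 = 7.61 hours

7.61


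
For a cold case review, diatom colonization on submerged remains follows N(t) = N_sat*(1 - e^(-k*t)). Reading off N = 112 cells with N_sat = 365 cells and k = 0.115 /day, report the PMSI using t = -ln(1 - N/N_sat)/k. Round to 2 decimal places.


PMSI from diatom colonization curve:
N / N_sat = 112 / 365 = 0.306849
1 - N/N_sat = 0.693151
ln(1 - N/N_sat) = -0.366507
t = -ln(1 - N/N_sat) / k = -(-0.366507) / 0.115 = 3.19 days

3.19


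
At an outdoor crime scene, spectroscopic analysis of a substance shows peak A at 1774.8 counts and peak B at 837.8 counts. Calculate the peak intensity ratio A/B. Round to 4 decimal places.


Spectral peak ratio:
Peak A = 1774.8 counts
Peak B = 837.8 counts
Ratio = 1774.8 / 837.8 = 2.1184

2.1184


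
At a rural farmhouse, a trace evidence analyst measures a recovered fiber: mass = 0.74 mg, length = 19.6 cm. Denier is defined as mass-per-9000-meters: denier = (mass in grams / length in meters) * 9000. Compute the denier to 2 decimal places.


Denier calculation:
Mass in grams = 0.74 mg / 1000 = 0.00074 g
Length in meters = 19.6 cm / 100 = 0.196 m
Linear density = mass / length = 0.00074 / 0.196 = 0.00377551 g/m
Denier = (g/m) * 9000 = 0.00377551 * 9000 = 33.98

33.98


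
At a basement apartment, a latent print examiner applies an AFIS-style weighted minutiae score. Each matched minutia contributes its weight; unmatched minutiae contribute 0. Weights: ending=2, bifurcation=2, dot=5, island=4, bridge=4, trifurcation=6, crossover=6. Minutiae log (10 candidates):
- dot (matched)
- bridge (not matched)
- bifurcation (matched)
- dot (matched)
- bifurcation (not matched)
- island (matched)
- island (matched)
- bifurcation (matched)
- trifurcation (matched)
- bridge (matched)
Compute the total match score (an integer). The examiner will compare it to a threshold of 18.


Weighted minutiae match score:
  dot: matched, +5 (running total 5)
  bridge: not matched, +0
  bifurcation: matched, +2 (running total 7)
  dot: matched, +5 (running total 12)
  bifurcation: not matched, +0
  island: matched, +4 (running total 16)
  island: matched, +4 (running total 20)
  bifurcation: matched, +2 (running total 22)
  trifurcation: matched, +6 (running total 28)
  bridge: matched, +4 (running total 32)
Total score = 32
Threshold = 18; verdict = identification

32


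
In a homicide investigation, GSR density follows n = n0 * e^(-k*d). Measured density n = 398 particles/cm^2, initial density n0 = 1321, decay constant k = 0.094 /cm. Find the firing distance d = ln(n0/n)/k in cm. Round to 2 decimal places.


GSR distance calculation:
n0/n = 1321 / 398 = 3.319095
ln(n0/n) = 1.199692
d = 1.199692 / 0.094 = 12.76 cm

12.76


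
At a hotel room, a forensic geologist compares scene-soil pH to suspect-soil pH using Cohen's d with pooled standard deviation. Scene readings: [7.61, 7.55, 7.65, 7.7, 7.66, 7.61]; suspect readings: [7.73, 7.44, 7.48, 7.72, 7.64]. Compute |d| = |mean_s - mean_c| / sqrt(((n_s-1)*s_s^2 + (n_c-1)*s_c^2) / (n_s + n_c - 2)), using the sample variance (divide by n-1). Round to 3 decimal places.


Pooled-variance Cohen's d for soil pH comparison:
Scene mean = 45.78 / 6 = 7.63
Suspect mean = 38.01 / 5 = 7.602
Scene sample variance s_s^2 = 0.00268
Suspect sample variance s_c^2 = 0.01822
Pooled variance = ((n_s-1)*s_s^2 + (n_c-1)*s_c^2) / (n_s + n_c - 2) = 0.009587
Pooled SD = sqrt(0.009587) = 0.097913
Mean difference = 0.028
|d| = |0.028| / 0.097913 = 0.286

0.286


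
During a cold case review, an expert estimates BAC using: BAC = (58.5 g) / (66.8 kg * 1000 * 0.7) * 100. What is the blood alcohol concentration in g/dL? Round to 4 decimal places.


Applying the Widmark formula:
BAC = (dose_g / (body_wt * 1000 * r)) * 100
Denominator = 66.8 * 1000 * 0.7 = 46760
BAC = (58.5 / 46760) * 100
BAC = 0.1251 g/dL

0.1251


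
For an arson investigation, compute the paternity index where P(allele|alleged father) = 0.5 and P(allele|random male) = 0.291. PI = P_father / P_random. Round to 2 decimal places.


Paternity Index calculation:
PI = P(allele|father) / P(allele|random)
PI = 0.5 / 0.291
PI = 1.72

1.72


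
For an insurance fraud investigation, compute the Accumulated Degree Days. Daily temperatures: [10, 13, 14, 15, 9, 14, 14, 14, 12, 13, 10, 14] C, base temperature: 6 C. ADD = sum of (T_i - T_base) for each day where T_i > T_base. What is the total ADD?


Computing ADD day by day:
Day 1: max(0, 10 - 6) = 4
Day 2: max(0, 13 - 6) = 7
Day 3: max(0, 14 - 6) = 8
Day 4: max(0, 15 - 6) = 9
Day 5: max(0, 9 - 6) = 3
Day 6: max(0, 14 - 6) = 8
Day 7: max(0, 14 - 6) = 8
Day 8: max(0, 14 - 6) = 8
Day 9: max(0, 12 - 6) = 6
Day 10: max(0, 13 - 6) = 7
Day 11: max(0, 10 - 6) = 4
Day 12: max(0, 14 - 6) = 8
Total ADD = 80

80


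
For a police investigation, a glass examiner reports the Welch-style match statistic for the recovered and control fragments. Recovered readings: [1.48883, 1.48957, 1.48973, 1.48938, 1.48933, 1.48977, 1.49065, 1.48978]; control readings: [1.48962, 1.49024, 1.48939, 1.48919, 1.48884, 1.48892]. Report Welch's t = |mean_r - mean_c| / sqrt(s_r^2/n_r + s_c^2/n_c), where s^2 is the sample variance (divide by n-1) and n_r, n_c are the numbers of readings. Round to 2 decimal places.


Welch's t-criterion for glass RI comparison:
Recovered mean = sum / n_r = 11.91704 / 8 = 1.48963
Control mean = sum / n_c = 8.9362 / 6 = 1.4893667
Recovered sample variance s_r^2 = 2.698e-07
Control sample variance s_c^2 = 2.67107e-07
Welch SE (unpooled) = sqrt(s_r^2/n_r + s_c^2/n_c) = sqrt(3.3725e-08 + 4.45178e-08) = sqrt(7.82428e-08) = 0.000279719
|mean_r - mean_c| = 0.000263333
t = 0.000263333 / 0.000279719 = 0.94

0.94


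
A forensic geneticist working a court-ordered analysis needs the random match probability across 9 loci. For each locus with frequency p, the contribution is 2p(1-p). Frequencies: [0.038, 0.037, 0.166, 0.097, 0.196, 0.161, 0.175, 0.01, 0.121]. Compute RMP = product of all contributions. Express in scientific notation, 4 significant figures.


Computing RMP for 9 loci:
Locus 1: 2 * 0.038 * 0.962 = 0.073112
Locus 2: 2 * 0.037 * 0.963 = 0.071262
Locus 3: 2 * 0.166 * 0.834 = 0.276888
Locus 4: 2 * 0.097 * 0.903 = 0.175182
Locus 5: 2 * 0.196 * 0.804 = 0.315168
Locus 6: 2 * 0.161 * 0.839 = 0.270158
Locus 7: 2 * 0.175 * 0.825 = 0.28875
Locus 8: 2 * 0.01 * 0.99 = 0.0198
Locus 9: 2 * 0.121 * 0.879 = 0.212718
RMP = 2.617e-08

2.617e-08


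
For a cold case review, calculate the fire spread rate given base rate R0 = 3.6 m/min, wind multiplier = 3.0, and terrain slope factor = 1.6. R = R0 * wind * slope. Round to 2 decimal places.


Fire spread rate calculation:
R = R0 * wind_factor * slope_factor
= 3.6 * 3.0 * 1.6
= 10.8 * 1.6
= 17.28 m/min

17.28


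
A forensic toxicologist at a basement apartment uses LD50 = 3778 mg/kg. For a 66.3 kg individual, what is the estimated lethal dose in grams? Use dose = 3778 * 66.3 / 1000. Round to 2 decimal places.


Lethal dose calculation:
Lethal dose = LD50 * body_weight / 1000
= 3778 * 66.3 / 1000
= 250481.4 / 1000
= 250.48 g

250.48


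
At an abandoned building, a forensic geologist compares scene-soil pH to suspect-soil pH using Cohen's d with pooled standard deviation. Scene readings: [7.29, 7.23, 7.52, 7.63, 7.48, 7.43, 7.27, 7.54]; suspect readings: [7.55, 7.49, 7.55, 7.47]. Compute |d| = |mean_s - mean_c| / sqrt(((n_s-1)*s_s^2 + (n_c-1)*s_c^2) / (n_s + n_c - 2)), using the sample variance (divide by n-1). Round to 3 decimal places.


Pooled-variance Cohen's d for soil pH comparison:
Scene mean = 59.39 / 8 = 7.42375
Suspect mean = 30.06 / 4 = 7.515
Scene sample variance s_s^2 = 0.021084
Suspect sample variance s_c^2 = 0.0017
Pooled variance = ((n_s-1)*s_s^2 + (n_c-1)*s_c^2) / (n_s + n_c - 2) = 0.015269
Pooled SD = sqrt(0.015269) = 0.123568
Mean difference = -0.09125
|d| = |-0.09125| / 0.123568 = 0.738

0.738


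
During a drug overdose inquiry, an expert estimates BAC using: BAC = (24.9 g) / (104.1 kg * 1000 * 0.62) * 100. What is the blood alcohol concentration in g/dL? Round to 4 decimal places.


Applying the Widmark formula:
BAC = (dose_g / (body_wt * 1000 * r)) * 100
Denominator = 104.1 * 1000 * 0.62 = 64542
BAC = (24.9 / 64542) * 100
BAC = 0.0386 g/dL

0.0386


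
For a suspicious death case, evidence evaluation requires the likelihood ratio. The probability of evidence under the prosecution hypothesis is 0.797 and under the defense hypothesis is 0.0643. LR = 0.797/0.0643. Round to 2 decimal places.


Likelihood ratio calculation:
LR = P(E|Hp) / P(E|Hd)
LR = 0.797 / 0.0643
LR = 12.40

12.40


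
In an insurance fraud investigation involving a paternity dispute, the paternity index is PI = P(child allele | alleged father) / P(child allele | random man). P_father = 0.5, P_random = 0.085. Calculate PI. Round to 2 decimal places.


Paternity Index calculation:
PI = P(allele|father) / P(allele|random)
PI = 0.5 / 0.085
PI = 5.88

5.88


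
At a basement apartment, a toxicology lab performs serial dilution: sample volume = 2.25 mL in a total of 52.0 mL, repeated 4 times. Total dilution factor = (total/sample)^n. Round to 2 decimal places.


Dilution factor calculation:
Single dilution = V_total / V_sample = 52.0 / 2.25 ≈ 23.111111
Number of dilutions = 4
Total DF = (52.0 / 2.25)^4 (full precision, rounded at the end) = 285287.87

285287.87


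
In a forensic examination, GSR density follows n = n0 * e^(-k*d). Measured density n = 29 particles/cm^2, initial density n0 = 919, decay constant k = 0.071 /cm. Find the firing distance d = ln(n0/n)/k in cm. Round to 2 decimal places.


GSR distance calculation:
n0/n = 919 / 29 = 31.689655
ln(n0/n) = 3.45599
d = 3.45599 / 0.071 = 48.68 cm

48.68


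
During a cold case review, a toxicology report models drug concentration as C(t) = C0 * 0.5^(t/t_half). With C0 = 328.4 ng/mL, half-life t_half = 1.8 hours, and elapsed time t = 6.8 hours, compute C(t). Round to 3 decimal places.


Drug concentration decay:
Number of half-lives = t / t_half = 6.8 / 1.8 = 3.777778
Decay factor = 0.5^3.777778 = 0.07290805
C(t) = 328.4 * 0.07290805 = 23.943 ng/mL

23.943


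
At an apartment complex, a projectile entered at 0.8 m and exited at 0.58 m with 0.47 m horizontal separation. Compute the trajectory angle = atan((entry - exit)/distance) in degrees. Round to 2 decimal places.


Bullet trajectory angle:
Height difference = 0.8 - 0.58 = 0.22 m
angle = atan(0.22 / 0.47)
angle = atan(0.468085)
angle = 25.08 degrees

25.08


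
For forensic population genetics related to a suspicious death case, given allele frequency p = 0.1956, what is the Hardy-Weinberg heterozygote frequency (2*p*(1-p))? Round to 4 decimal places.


Hardy-Weinberg heterozygote frequency:
q = 1 - p = 1 - 0.1956 = 0.8044
2pq = 2 * 0.1956 * 0.8044 = 0.3147

0.3147


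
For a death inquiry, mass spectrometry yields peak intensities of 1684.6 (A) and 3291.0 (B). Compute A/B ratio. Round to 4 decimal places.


Spectral peak ratio:
Peak A = 1684.6 counts
Peak B = 3291.0 counts
Ratio = 1684.6 / 3291.0 = 0.5119

0.5119


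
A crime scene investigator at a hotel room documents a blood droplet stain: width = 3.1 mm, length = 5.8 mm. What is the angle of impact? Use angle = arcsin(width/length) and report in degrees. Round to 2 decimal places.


Blood spatter impact angle calculation:
width / length = 3.1 / 5.8 = 0.534483
angle = arcsin(0.534483)
angle = 32.31 degrees

32.31


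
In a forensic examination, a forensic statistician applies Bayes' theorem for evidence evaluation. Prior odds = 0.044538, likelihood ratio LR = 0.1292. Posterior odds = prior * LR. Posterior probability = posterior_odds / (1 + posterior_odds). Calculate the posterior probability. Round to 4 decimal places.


Bayesian evidence evaluation:
Posterior odds = prior_odds * LR = 0.044538 * 0.1292 = 0.00575431
Posterior probability = posterior_odds / (1 + posterior_odds)
= 0.00575431 / (1 + 0.00575431)
= 0.00575431 / 1.00575431
= 0.0057

0.0057


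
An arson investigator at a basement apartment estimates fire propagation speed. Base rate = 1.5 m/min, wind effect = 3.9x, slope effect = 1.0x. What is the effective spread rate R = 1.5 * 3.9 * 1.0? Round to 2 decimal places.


Fire spread rate calculation:
R = R0 * wind_factor * slope_factor
= 1.5 * 3.9 * 1.0
= 5.85 * 1.0
= 5.85 m/min

5.85


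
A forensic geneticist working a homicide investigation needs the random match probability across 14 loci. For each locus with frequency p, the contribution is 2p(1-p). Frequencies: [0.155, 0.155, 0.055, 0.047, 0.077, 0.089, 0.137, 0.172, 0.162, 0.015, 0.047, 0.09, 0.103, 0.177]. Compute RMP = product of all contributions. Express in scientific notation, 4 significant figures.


Computing RMP for 14 loci:
Locus 1: 2 * 0.155 * 0.845 = 0.26195
Locus 2: 2 * 0.155 * 0.845 = 0.26195
Locus 3: 2 * 0.055 * 0.945 = 0.10395
Locus 4: 2 * 0.047 * 0.953 = 0.089582
Locus 5: 2 * 0.077 * 0.923 = 0.142142
Locus 6: 2 * 0.089 * 0.911 = 0.162158
Locus 7: 2 * 0.137 * 0.863 = 0.236462
Locus 8: 2 * 0.172 * 0.828 = 0.284832
Locus 9: 2 * 0.162 * 0.838 = 0.271512
Locus 10: 2 * 0.015 * 0.985 = 0.02955
Locus 11: 2 * 0.047 * 0.953 = 0.089582
Locus 12: 2 * 0.09 * 0.91 = 0.1638
Locus 13: 2 * 0.103 * 0.897 = 0.184782
Locus 14: 2 * 0.177 * 0.823 = 0.291342
RMP = 6.287e-12

6.287e-12


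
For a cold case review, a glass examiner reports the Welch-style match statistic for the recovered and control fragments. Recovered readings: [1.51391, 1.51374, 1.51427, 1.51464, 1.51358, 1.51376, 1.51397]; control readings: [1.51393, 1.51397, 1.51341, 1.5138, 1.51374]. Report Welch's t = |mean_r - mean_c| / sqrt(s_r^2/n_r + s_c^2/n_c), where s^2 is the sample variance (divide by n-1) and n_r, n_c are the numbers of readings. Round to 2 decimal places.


Welch's t-criterion for glass RI comparison:
Recovered mean = sum / n_r = 10.59787 / 7 = 1.5139814
Control mean = sum / n_c = 7.56885 / 5 = 1.51377
Recovered sample variance s_r^2 = 1.31781e-07
Control sample variance s_c^2 = 4.925e-08
Welch SE (unpooled) = sqrt(s_r^2/n_r + s_c^2/n_c) = sqrt(1.88259e-08 + 9.85e-09) = sqrt(2.86759e-08) = 0.00016934
|mean_r - mean_c| = 0.000211429
t = 0.000211429 / 0.00016934 = 1.25

1.25


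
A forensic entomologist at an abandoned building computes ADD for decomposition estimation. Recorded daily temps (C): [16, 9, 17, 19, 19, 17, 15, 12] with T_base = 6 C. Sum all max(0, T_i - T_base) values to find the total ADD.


Computing ADD day by day:
Day 1: max(0, 16 - 6) = 10
Day 2: max(0, 9 - 6) = 3
Day 3: max(0, 17 - 6) = 11
Day 4: max(0, 19 - 6) = 13
Day 5: max(0, 19 - 6) = 13
Day 6: max(0, 17 - 6) = 11
Day 7: max(0, 15 - 6) = 9
Day 8: max(0, 12 - 6) = 6
Total ADD = 76

76


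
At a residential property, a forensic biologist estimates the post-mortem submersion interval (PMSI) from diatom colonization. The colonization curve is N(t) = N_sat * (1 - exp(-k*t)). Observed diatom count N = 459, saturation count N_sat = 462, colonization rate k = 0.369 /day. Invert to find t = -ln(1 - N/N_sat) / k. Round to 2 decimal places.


PMSI from diatom colonization curve:
N / N_sat = 459 / 462 = 0.993506
1 - N/N_sat = 0.006494
ln(1 - N/N_sat) = -5.036877
t = -ln(1 - N/N_sat) / k = -(-5.036877) / 0.369 = 13.65 days

13.65


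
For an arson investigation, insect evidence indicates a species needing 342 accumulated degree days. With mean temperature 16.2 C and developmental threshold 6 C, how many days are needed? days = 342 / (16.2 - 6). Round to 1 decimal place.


Insect development time:
Effective temperature = avg_temp - T_base = 16.2 - 6 = 10.2 C
Days = ADD / effective_temp = 342 / 10.2 = 33.5 days

33.5


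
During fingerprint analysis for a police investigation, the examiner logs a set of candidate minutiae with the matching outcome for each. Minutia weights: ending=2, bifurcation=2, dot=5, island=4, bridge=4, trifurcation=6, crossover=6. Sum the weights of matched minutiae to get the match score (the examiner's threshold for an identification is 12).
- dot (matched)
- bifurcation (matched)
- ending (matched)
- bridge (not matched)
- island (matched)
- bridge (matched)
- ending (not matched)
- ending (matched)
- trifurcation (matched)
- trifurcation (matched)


Weighted minutiae match score:
  dot: matched, +5 (running total 5)
  bifurcation: matched, +2 (running total 7)
  ending: matched, +2 (running total 9)
  bridge: not matched, +0
  island: matched, +4 (running total 13)
  bridge: matched, +4 (running total 17)
  ending: not matched, +0
  ending: matched, +2 (running total 19)
  trifurcation: matched, +6 (running total 25)
  trifurcation: matched, +6 (running total 31)
Total score = 31
Threshold = 12; verdict = identification

31


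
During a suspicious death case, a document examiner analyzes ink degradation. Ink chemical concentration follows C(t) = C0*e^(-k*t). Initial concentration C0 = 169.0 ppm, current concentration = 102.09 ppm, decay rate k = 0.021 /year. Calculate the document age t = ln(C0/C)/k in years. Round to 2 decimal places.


Document age estimation:
C0/C = 169.0 / 102.09 = 1.655402
ln(C0/C) = 0.504044
t = 0.504044 / 0.021 = 24.00 years

24.00


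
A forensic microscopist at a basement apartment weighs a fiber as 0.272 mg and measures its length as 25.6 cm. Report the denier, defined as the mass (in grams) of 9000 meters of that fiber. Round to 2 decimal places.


Denier calculation:
Mass in grams = 0.272 mg / 1000 = 0.000272 g
Length in meters = 25.6 cm / 100 = 0.256 m
Linear density = mass / length = 0.000272 / 0.256 = 0.0010625 g/m
Denier = (g/m) * 9000 = 0.0010625 * 9000 = 9.56

9.56


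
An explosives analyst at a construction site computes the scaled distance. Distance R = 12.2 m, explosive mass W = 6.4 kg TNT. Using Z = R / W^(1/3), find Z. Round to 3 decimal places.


Scaled distance calculation:
W^(1/3) = 6.4^(1/3) = 1.856636
Z = R / W^(1/3) = 12.2 / 1.856636
Z = 6.571 m/kg^(1/3)

6.571


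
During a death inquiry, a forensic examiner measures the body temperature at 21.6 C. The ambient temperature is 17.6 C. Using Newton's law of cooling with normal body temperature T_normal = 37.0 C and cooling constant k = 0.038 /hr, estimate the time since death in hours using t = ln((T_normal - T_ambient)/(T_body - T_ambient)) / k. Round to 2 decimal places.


Using Newton's law of cooling:
t = ln((T_normal - T_ambient) / (T_body - T_ambient)) / k
T_normal - T_ambient = 19.4
T_body - T_ambient = 4.0
Ratio = 4.85
ln(ratio) = 1.578979
t = 1.578979 / 0.038 = 41.55 hours

41.55


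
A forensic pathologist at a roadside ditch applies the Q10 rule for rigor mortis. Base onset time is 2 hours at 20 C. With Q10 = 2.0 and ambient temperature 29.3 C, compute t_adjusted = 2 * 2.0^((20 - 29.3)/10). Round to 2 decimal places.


Rigor mortis time adjustment:
Exponent = (T_ref - T_actual) / 10 = (20 - 29.3) / 10 = -0.93
Q10 factor = 2.0^-0.93 = 0.52486
t_adjusted = 2 * 0.52486 = 1.05 hours

1.05


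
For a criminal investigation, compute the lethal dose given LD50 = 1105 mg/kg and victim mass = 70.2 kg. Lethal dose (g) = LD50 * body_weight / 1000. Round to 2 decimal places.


Lethal dose calculation:
Lethal dose = LD50 * body_weight / 1000
= 1105 * 70.2 / 1000
= 77571 / 1000
= 77.57 g

77.57


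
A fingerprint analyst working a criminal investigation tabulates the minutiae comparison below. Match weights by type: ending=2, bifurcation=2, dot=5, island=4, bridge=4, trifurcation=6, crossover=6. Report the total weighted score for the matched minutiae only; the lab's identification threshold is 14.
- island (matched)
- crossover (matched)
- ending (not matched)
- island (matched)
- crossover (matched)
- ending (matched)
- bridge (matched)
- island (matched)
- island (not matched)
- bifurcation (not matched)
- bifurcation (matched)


Weighted minutiae match score:
  island: matched, +4 (running total 4)
  crossover: matched, +6 (running total 10)
  ending: not matched, +0
  island: matched, +4 (running total 14)
  crossover: matched, +6 (running total 20)
  ending: matched, +2 (running total 22)
  bridge: matched, +4 (running total 26)
  island: matched, +4 (running total 30)
  island: not matched, +0
  bifurcation: not matched, +0
  bifurcation: matched, +2 (running total 32)
Total score = 32
Threshold = 14; verdict = identification

32


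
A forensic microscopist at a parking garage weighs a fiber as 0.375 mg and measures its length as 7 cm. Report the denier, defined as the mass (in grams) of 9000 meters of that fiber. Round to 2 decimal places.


Denier calculation:
Mass in grams = 0.375 mg / 1000 = 0.000375 g
Length in meters = 7 cm / 100 = 0.07 m
Linear density = mass / length = 0.000375 / 0.07 = 0.00535714 g/m
Denier = (g/m) * 9000 = 0.00535714 * 9000 = 48.21

48.21


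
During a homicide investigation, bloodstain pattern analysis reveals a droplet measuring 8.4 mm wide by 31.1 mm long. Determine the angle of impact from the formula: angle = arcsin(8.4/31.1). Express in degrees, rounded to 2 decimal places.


Blood spatter impact angle calculation:
width / length = 8.4 / 31.1 = 0.270096
angle = arcsin(0.270096)
angle = 15.67 degrees

15.67


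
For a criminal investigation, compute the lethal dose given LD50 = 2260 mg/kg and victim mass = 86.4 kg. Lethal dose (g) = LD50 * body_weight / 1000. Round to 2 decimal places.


Lethal dose calculation:
Lethal dose = LD50 * body_weight / 1000
= 2260 * 86.4 / 1000
= 195264 / 1000
= 195.26 g

195.26


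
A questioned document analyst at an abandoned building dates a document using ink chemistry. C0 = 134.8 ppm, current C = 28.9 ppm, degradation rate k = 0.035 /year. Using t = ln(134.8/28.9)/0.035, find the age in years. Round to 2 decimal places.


Document age estimation:
C0/C = 134.8 / 28.9 = 4.66436
ln(C0/C) = 1.539951
t = 1.539951 / 0.035 = 44.00 years

44.00


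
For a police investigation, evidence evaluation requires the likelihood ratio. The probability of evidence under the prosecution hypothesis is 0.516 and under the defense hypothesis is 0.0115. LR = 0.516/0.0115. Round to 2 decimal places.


Likelihood ratio calculation:
LR = P(E|Hp) / P(E|Hd)
LR = 0.516 / 0.0115
LR = 44.87

44.87


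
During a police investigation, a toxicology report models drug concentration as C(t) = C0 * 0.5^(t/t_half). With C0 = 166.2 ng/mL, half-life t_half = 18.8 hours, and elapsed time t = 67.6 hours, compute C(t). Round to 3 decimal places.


Drug concentration decay:
Number of half-lives = t / t_half = 67.6 / 18.8 = 3.595745
Decay factor = 0.5^3.595745 = 0.08271283
C(t) = 166.2 * 0.08271283 = 13.747 ng/mL

13.747


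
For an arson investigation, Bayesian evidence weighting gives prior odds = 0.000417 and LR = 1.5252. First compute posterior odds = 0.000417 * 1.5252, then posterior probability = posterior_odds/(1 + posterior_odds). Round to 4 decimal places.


Bayesian evidence evaluation:
Posterior odds = prior_odds * LR = 0.000417 * 1.5252 = 0.0006360084
Posterior probability = posterior_odds / (1 + posterior_odds)
= 0.0006360084 / (1 + 0.0006360084)
= 0.0006360084 / 1.0006360084
= 0.0006

0.0006


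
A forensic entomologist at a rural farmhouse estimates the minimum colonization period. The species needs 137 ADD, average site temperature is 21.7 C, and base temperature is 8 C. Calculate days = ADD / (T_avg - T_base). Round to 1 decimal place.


Insect development time:
Effective temperature = avg_temp - T_base = 21.7 - 8 = 13.7 C
Days = ADD / effective_temp = 137 / 13.7 = 10.0 days

10.0


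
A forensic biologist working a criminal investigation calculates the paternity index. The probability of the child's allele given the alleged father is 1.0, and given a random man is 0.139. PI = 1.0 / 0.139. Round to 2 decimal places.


Paternity Index calculation:
PI = P(allele|father) / P(allele|random)
PI = 1.0 / 0.139
PI = 7.19

7.19


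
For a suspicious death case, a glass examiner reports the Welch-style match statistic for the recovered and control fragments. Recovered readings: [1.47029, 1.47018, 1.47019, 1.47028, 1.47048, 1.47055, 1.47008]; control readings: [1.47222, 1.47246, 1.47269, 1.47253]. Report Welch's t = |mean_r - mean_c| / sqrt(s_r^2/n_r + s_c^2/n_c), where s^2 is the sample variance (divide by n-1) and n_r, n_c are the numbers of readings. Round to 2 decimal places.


Welch's t-criterion for glass RI comparison:
Recovered mean = sum / n_r = 10.29205 / 7 = 1.4702929
Control mean = sum / n_c = 5.8899 / 4 = 1.472475
Recovered sample variance s_r^2 = 2.83238e-08
Control sample variance s_c^2 = 3.81667e-08
Welch SE (unpooled) = sqrt(s_r^2/n_r + s_c^2/n_c) = sqrt(4.04626e-09 + 9.54167e-09) = sqrt(1.35879e-08) = 0.000116567
|mean_r - mean_c| = 0.00218214
t = 0.00218214 / 0.000116567 = 18.72

18.72


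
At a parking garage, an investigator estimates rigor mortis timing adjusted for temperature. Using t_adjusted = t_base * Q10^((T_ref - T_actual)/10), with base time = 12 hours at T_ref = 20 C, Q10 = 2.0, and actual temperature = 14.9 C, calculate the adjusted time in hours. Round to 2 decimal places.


Rigor mortis time adjustment:
Exponent = (T_ref - T_actual) / 10 = (20 - 14.9) / 10 = 0.51
Q10 factor = 2.0^0.51 = 1.42405
t_adjusted = 12 * 1.42405 = 17.09 hours

17.09


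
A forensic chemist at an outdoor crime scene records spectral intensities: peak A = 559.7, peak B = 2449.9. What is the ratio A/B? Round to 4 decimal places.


Spectral peak ratio:
Peak A = 559.7 counts
Peak B = 2449.9 counts
Ratio = 559.7 / 2449.9 = 0.2285

0.2285


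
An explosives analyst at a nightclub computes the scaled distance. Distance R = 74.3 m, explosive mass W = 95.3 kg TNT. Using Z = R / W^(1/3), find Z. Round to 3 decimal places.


Scaled distance calculation:
W^(1/3) = 95.3^(1/3) = 4.567701
Z = R / W^(1/3) = 74.3 / 4.567701
Z = 16.266 m/kg^(1/3)

16.266


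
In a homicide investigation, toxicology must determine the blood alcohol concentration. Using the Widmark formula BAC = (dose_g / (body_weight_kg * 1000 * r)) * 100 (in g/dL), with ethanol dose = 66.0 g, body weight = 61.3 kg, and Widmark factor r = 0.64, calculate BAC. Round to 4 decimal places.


Applying the Widmark formula:
BAC = (dose_g / (body_wt * 1000 * r)) * 100
Denominator = 61.3 * 1000 * 0.64 = 39232
BAC = (66.0 / 39232) * 100
BAC = 0.1682 g/dL

0.1682


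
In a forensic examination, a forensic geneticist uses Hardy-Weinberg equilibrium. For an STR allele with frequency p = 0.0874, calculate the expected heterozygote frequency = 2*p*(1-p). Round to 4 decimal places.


Hardy-Weinberg heterozygote frequency:
q = 1 - p = 1 - 0.0874 = 0.9126
2pq = 2 * 0.0874 * 0.9126 = 0.1595

0.1595


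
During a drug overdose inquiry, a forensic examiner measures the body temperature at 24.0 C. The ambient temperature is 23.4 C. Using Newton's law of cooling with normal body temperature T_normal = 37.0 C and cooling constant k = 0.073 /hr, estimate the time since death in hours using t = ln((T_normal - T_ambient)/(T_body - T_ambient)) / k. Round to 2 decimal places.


Using Newton's law of cooling:
t = ln((T_normal - T_ambient) / (T_body - T_ambient)) / k
T_normal - T_ambient = 13.6
T_body - T_ambient = 0.6
Ratio = 22.666667
ln(ratio) = 3.120895
t = 3.120895 / 0.073 = 42.75 hours

42.75


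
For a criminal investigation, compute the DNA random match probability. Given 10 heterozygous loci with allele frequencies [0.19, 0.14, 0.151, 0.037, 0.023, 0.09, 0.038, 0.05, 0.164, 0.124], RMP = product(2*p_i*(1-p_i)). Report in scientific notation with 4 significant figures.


Computing RMP for 10 loci:
Locus 1: 2 * 0.19 * 0.81 = 0.3078
Locus 2: 2 * 0.14 * 0.86 = 0.2408
Locus 3: 2 * 0.151 * 0.849 = 0.256398
Locus 4: 2 * 0.037 * 0.963 = 0.071262
Locus 5: 2 * 0.023 * 0.977 = 0.044942
Locus 6: 2 * 0.09 * 0.91 = 0.1638
Locus 7: 2 * 0.038 * 0.962 = 0.073112
Locus 8: 2 * 0.05 * 0.95 = 0.095
Locus 9: 2 * 0.164 * 0.836 = 0.274208
Locus 10: 2 * 0.124 * 0.876 = 0.217248
RMP = 4.125e-09

4.125e-09


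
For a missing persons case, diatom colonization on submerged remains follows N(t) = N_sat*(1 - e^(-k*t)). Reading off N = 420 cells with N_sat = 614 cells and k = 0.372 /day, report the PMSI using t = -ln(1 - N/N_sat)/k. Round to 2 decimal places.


PMSI from diatom colonization curve:
N / N_sat = 420 / 614 = 0.684039
1 - N/N_sat = 0.315961
ln(1 - N/N_sat) = -1.152136
t = -ln(1 - N/N_sat) / k = -(-1.152136) / 0.372 = 3.10 days

3.10


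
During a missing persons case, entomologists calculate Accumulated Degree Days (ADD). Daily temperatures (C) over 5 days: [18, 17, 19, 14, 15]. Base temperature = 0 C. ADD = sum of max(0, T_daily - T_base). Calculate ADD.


Computing ADD day by day:
Day 1: max(0, 18 - 0) = 18
Day 2: max(0, 17 - 0) = 17
Day 3: max(0, 19 - 0) = 19
Day 4: max(0, 14 - 0) = 14
Day 5: max(0, 15 - 0) = 15
Total ADD = 83

83


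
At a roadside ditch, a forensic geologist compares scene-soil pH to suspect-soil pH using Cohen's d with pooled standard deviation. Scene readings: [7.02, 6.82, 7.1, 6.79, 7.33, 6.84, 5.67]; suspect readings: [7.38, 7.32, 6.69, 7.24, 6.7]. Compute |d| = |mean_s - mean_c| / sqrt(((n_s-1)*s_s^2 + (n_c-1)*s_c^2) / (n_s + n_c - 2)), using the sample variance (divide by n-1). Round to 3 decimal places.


Pooled-variance Cohen's d for soil pH comparison:
Scene mean = 47.57 / 7 = 6.795714
Suspect mean = 35.33 / 5 = 7.066
Scene sample variance s_s^2 = 0.283029
Suspect sample variance s_c^2 = 0.11718
Pooled variance = ((n_s-1)*s_s^2 + (n_c-1)*s_c^2) / (n_s + n_c - 2) = 0.216689
Pooled SD = sqrt(0.216689) = 0.465499
Mean difference = -0.270286
|d| = |-0.270286| / 0.465499 = 0.581

0.581


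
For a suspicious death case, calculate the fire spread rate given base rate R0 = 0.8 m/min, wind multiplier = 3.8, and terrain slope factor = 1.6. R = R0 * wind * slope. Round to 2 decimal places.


Fire spread rate calculation:
R = R0 * wind_factor * slope_factor
= 0.8 * 3.8 * 1.6
= 3.04 * 1.6
= 4.86 m/min

4.86


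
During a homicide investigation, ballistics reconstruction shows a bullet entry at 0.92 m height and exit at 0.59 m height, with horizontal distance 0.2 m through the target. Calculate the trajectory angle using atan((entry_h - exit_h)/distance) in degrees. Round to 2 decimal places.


Bullet trajectory angle:
Height difference = 0.92 - 0.59 = 0.33 m
angle = atan(0.33 / 0.2)
angle = atan(1.65)
angle = 58.78 degrees

58.78


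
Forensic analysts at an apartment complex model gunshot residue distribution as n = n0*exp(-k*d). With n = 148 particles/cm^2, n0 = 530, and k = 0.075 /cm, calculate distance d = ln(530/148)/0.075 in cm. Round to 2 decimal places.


GSR distance calculation:
n0/n = 530 / 148 = 3.581081
ln(n0/n) = 1.275665
d = 1.275665 / 0.075 = 17.01 cm

17.01


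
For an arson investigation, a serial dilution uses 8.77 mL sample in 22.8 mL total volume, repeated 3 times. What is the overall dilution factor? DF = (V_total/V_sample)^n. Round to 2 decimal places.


Dilution factor calculation:
Single dilution = V_total / V_sample = 22.8 / 8.77 ≈ 2.599772
Number of dilutions = 3
Total DF = (22.8 / 8.77)^3 (full precision, rounded at the end) = 17.57

17.57


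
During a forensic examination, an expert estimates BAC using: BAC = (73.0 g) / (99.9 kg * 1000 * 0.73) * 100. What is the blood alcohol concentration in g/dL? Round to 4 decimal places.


Applying the Widmark formula:
BAC = (dose_g / (body_wt * 1000 * r)) * 100
Denominator = 99.9 * 1000 * 0.73 = 72927
BAC = (73.0 / 72927) * 100
BAC = 0.1001 g/dL

0.1001
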